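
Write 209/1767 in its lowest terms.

11/93

209 = 11 × 19
1767 = 3 × 19 × 31
gcd(209, 1767) = 19.
Divide numerator and denominator by 19: 209/1767 = 11/93.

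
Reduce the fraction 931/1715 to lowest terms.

19/35

931 = 7^2 × 19
1715 = 5 × 7^3
gcd(931, 1715) = 7^2 = 49.
Divide numerator and denominator by 49: 931/1715 = 19/35.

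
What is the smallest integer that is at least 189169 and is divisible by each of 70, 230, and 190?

The integer must be a common multiple of 70, 230, and 190, so a multiple of their LCM.
70 = 2 × 5 × 7
230 = 2 × 5 × 23
190 = 2 × 5 × 19
LCM(70, 230, 190) = 2 × 5 × 7 × 19 × 23 = 30590.
Smallest multiple of 30590 that is ≥ 189169: ⌈189169/30590⌉ × 30590 = 7 × 30590 = 214130.

214130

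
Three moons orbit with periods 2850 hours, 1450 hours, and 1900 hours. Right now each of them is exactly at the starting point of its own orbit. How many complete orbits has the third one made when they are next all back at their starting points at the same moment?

87 orbits

They are all back at their starting positions together after one LCM of the periods.
2850 = 2 × 3 × 5^2 × 19
1450 = 2 × 5^2 × 29
1900 = 2^2 × 5^2 × 19
LCM(2850, 1450, 1900) = 2^2 × 3 × 5^2 × 19 × 29 = 165300.
Orbits for period 1900: 165300 / 1900 = 87.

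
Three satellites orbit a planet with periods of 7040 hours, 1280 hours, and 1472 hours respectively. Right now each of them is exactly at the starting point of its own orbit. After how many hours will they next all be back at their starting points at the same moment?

They coincide at every common multiple of the periods; the first is the LCM.
7040 = 2^7 × 5 × 11
1280 = 2^8 × 5
1472 = 2^6 × 23
LCM(7040, 1280, 1472) = 2^8 × 5 × 11 × 23 = 323840.

323840 hours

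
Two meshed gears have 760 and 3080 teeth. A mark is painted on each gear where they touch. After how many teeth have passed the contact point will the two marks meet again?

58520 teeth

The first simultaneous occurrence is after LCM of the individual periods.
760 = 2^3 × 5 × 19
3080 = 2^3 × 5 × 7 × 11
LCM(760, 3080) = 2^3 × 5 × 7 × 11 × 19 = 58520.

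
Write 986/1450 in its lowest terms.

17/25

986 = 2 × 17 × 29
1450 = 2 × 5^2 × 29
gcd(986, 1450) = 2 × 29 = 58.
Divide numerator and denominator by 58: 986/1450 = 17/25.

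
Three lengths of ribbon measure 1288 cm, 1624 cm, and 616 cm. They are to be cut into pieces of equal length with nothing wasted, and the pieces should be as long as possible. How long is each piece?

Each piece length must divide every original length, so the longest possible is gcd(1288, 1624, 616).
1288 = 2^3 × 7 × 23
1624 = 2^3 × 7 × 29
616 = 2^3 × 7 × 11
gcd(1288, 1624, 616) = 2^3 × 7 = 56.

56 cm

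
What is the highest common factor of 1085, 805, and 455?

1085 = 5 × 7 × 31
805 = 5 × 7 × 23
455 = 5 × 7 × 13
gcd(1085, 805, 455) = 5 × 7 = 35.

35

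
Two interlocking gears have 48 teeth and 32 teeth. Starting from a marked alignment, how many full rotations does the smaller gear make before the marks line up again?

All finish a whole number of cycles simultaneously at t = LCM of the periods.
48 = 2^4 × 3
32 = 2^5
LCM(48, 32) = 2^5 × 3 = 96.
Rotations for period 32: 96 / 32 = 3.

3 rotations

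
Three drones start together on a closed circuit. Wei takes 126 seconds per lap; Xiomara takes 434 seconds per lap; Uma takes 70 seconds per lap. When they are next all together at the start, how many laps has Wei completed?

155 laps

All finish a whole number of cycles simultaneously at t = LCM of the periods.
126 = 2 × 3^2 × 7
434 = 2 × 7 × 31
70 = 2 × 5 × 7
LCM(126, 434, 70) = 2 × 3^2 × 5 × 7 × 31 = 19530.
Laps for period 126: 19530 / 126 = 155.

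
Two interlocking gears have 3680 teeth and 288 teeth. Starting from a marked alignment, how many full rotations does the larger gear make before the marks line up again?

The first common completion time is the LCM of the periods.
3680 = 2^5 × 5 × 23
288 = 2^5 × 3^2
LCM(3680, 288) = 2^5 × 3^2 × 5 × 23 = 33120.
Rotations for period 3680: 33120 / 3680 = 9.

9 rotations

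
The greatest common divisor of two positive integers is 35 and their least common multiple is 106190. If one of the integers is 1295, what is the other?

2870

For two integers, gcd × lcm = product, so the other is (35 × 106190) / 1295 = 3716650 / 1295 = 2870.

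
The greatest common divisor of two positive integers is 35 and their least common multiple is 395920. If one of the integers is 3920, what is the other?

For two integers, gcd × lcm = product, so the other is (35 × 395920) / 3920 = 13857200 / 3920 = 3535.

3535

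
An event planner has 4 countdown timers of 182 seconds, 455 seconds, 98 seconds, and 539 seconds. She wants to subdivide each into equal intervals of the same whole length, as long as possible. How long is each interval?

7 seconds

The interval must divide each timer length; the longest such is the gcd.
182 = 2 × 7 × 13
455 = 5 × 7 × 13
98 = 2 × 7^2
539 = 7^2 × 11
gcd(182, 455, 98, 539) = 7.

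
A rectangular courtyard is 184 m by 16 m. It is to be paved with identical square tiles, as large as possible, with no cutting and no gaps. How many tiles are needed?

46

Tile side = gcd(184, 16).
184 = 2^3 × 23
16 = 2^4
gcd(184, 16) = 2^3 = 8.
Tiles: (184/8) × (16/8) = 23 × 2 = 46.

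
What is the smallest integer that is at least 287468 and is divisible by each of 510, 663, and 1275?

298350

The integer must be a common multiple of 510, 663, and 1275, so a multiple of their LCM.
510 = 2 × 3 × 5 × 17
663 = 3 × 13 × 17
1275 = 3 × 5^2 × 17
LCM(510, 663, 1275) = 2 × 3 × 5^2 × 13 × 17 = 33150.
Smallest multiple of 33150 that is ≥ 287468: ⌈287468/33150⌉ × 33150 = 9 × 33150 = 298350.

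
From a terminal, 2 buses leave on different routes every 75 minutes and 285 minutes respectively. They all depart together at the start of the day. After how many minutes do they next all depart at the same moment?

1425 minutes

We need the least common multiple of the intervals.
75 = 3 × 5^2
285 = 3 × 5 × 19
LCM(75, 285) = 3 × 5^2 × 19 = 1425.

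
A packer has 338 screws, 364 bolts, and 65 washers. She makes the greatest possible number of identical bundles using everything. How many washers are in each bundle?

Number of bundles = gcd(338, 364, 65).
338 = 2 × 13^2
364 = 2^2 × 7 × 13
65 = 5 × 13
gcd(338, 364, 65) = 13.
washers per bundle = 65 / 13 = 5.

5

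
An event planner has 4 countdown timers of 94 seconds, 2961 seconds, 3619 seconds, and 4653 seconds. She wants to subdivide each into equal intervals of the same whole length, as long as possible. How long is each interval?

The interval must divide each timer length; the longest such is the gcd.
94 = 2 × 47
2961 = 3^2 × 7 × 47
3619 = 7 × 11 × 47
4653 = 3^2 × 11 × 47
gcd(94, 2961, 3619, 4653) = 47.

47 seconds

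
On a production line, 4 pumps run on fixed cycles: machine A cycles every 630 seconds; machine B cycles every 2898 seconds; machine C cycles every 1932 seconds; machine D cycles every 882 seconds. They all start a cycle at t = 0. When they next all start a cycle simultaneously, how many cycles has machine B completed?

70 cycles

All finish a whole number of cycles simultaneously at t = LCM of the periods.
630 = 2 × 3^2 × 5 × 7
2898 = 2 × 3^2 × 7 × 23
1932 = 2^2 × 3 × 7 × 23
882 = 2 × 3^2 × 7^2
LCM(630, 2898, 1932, 882) = 2^2 × 3^2 × 5 × 7^2 × 23 = 202860.
Cycles for period 2898: 202860 / 2898 = 70.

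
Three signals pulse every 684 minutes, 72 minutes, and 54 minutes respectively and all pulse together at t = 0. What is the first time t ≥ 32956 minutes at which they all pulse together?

36936 minutes

Joint pulses occur at multiples of LCM(684, 72, 54).
684 = 2^2 × 3^2 × 19
72 = 2^3 × 3^2
54 = 2 × 3^3
LCM(684, 72, 54) = 2^3 × 3^3 × 19 = 4104.
Smallest multiple of 4104 that is ≥ 32956: ⌈32956/4104⌉ × 4104 = 9 × 4104 = 36936.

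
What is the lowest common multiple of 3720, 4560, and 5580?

3720 = 2^3 × 3 × 5 × 31
4560 = 2^4 × 3 × 5 × 19
5580 = 2^2 × 3^2 × 5 × 31
LCM(3720, 4560, 5580) = 2^4 × 3^2 × 5 × 19 × 31 = 424080.

424080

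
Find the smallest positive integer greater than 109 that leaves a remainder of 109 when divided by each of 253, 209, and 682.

298143

N − 109 must be a common multiple of 253, 209, and 682.
253 = 11 × 23
209 = 11 × 19
682 = 2 × 11 × 31
LCM(253, 209, 682) = 2 × 11 × 19 × 23 × 31 = 298034.
Smallest N > 109 is LCM + 109 = 298034 + 109 = 298143.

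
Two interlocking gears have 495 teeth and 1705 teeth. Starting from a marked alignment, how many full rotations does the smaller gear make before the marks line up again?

All finish a whole number of cycles simultaneously at t = LCM of the periods.
495 = 3^2 × 5 × 11
1705 = 5 × 11 × 31
LCM(495, 1705) = 3^2 × 5 × 11 × 31 = 15345.
Rotations for period 495: 15345 / 495 = 31.

31 rotations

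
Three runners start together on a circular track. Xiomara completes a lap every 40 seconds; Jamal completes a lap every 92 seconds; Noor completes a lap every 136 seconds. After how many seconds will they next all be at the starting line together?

They coincide at every common multiple of the periods; the first is the LCM.
40 = 2^3 × 5
92 = 2^2 × 23
136 = 2^3 × 17
LCM(40, 92, 136) = 2^3 × 5 × 17 × 23 = 15640.

15640 seconds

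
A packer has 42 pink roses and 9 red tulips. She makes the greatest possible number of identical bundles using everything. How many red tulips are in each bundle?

3

Number of bundles = gcd(42, 9).
42 = 2 × 3 × 7
9 = 3^2
gcd(42, 9) = 3.
red tulips per bundle = 9 / 3 = 3.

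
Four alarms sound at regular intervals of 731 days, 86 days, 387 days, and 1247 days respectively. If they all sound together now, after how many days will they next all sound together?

381582 days

The first simultaneous occurrence is after LCM of the individual periods.
731 = 17 × 43
86 = 2 × 43
387 = 3^2 × 43
1247 = 29 × 43
LCM(731, 86, 387, 1247) = 2 × 3^2 × 17 × 29 × 43 = 381582.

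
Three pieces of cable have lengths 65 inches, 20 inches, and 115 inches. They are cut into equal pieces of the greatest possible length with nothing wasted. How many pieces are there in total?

40

Piece length = gcd(65, 20, 115).
65 = 5 × 13
20 = 2^2 × 5
115 = 5 × 23
gcd(65, 20, 115) = 5.
Total pieces = 65/5 + 20/5 + 115/5 = 13 + 4 + 23 = 40.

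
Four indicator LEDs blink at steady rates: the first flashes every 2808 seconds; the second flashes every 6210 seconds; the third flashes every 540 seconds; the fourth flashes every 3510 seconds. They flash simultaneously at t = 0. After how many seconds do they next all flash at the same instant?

The first simultaneous occurrence is after LCM of the individual periods.
2808 = 2^3 × 3^3 × 13
6210 = 2 × 3^3 × 5 × 23
540 = 2^2 × 3^3 × 5
3510 = 2 × 3^3 × 5 × 13
LCM(2808, 6210, 540, 3510) = 2^3 × 3^3 × 5 × 13 × 23 = 322920.

322920 seconds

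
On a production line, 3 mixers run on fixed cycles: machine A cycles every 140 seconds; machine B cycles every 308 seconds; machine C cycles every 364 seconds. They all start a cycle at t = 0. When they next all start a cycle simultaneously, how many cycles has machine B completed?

The first common completion time is the LCM of the periods.
140 = 2^2 × 5 × 7
308 = 2^2 × 7 × 11
364 = 2^2 × 7 × 13
LCM(140, 308, 364) = 2^2 × 5 × 7 × 11 × 13 = 20020.
Cycles for period 308: 20020 / 308 = 65.

65 cycles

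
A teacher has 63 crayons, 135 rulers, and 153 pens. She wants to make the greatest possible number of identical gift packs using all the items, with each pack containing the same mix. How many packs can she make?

9 packs

The pack count must divide each quantity, so the greatest is gcd(63, 135, 153).
63 = 3^2 × 7
135 = 3^3 × 5
153 = 3^2 × 17
gcd(63, 135, 153) = 3^2 = 9.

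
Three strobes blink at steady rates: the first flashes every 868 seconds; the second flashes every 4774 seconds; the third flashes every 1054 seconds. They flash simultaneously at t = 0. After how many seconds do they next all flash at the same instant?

They coincide at every common multiple of the periods; the first is the LCM.
868 = 2^2 × 7 × 31
4774 = 2 × 7 × 11 × 31
1054 = 2 × 17 × 31
LCM(868, 4774, 1054) = 2^2 × 7 × 11 × 17 × 31 = 162316.

162316 seconds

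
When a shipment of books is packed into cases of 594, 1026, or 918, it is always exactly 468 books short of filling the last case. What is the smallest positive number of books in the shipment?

191394

Being 468 short of a full case of size k means N ≡ −468 (mod k), i.e. N + 468 is a multiple of each size.
594 = 2 × 3^3 × 11
1026 = 2 × 3^3 × 19
918 = 2 × 3^3 × 17
LCM(594, 1026, 918) = 2 × 3^3 × 11 × 17 × 19 = 191862.
Smallest positive N is 191862 − 468 = 191394.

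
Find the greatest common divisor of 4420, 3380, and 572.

52

4420 = 2^2 × 5 × 13 × 17
3380 = 2^2 × 5 × 13^2
572 = 2^2 × 11 × 13
gcd(4420, 3380, 572) = 2^2 × 13 = 52.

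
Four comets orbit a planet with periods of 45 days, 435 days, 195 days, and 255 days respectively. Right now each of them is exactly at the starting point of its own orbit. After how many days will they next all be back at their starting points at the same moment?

The first simultaneous occurrence is after LCM of the individual periods.
45 = 3^2 × 5
435 = 3 × 5 × 29
195 = 3 × 5 × 13
255 = 3 × 5 × 17
LCM(45, 435, 195, 255) = 3^2 × 5 × 13 × 17 × 29 = 288405.

288405 days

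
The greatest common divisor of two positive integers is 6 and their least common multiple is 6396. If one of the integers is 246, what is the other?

For two integers, gcd × lcm = product, so the other is (6 × 6396) / 246 = 38376 / 246 = 156.

156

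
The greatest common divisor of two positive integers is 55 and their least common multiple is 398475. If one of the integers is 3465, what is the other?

For two integers, gcd × lcm = product, so the other is (55 × 398475) / 3465 = 21916125 / 3465 = 6325.

6325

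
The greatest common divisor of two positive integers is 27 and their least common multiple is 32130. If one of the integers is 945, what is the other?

For two integers, gcd × lcm = product, so the other is (27 × 32130) / 945 = 867510 / 945 = 918.

918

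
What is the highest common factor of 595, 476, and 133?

7

595 = 5 × 7 × 17
476 = 2^2 × 7 × 17
133 = 7 × 19
gcd(595, 476, 133) = 7.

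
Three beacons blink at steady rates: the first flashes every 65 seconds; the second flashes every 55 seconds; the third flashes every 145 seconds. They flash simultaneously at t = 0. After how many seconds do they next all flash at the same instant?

20735 seconds

The first simultaneous occurrence is after LCM of the individual periods.
65 = 5 × 13
55 = 5 × 11
145 = 5 × 29
LCM(65, 55, 145) = 5 × 11 × 13 × 29 = 20735.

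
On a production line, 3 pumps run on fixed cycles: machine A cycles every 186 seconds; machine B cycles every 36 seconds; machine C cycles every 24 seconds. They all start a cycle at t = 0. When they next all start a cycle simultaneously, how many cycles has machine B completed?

62 cycles

The first common completion time is the LCM of the periods.
186 = 2 × 3 × 31
36 = 2^2 × 3^2
24 = 2^3 × 3
LCM(186, 36, 24) = 2^3 × 3^2 × 31 = 2232.
Cycles for period 36: 2232 / 36 = 62.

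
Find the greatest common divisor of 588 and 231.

21

588 = 2^2 × 3 × 7^2
231 = 3 × 7 × 11
gcd(588, 231) = 3 × 7 = 21.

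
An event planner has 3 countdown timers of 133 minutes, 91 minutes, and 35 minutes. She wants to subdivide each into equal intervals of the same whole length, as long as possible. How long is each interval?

7 minutes

The interval must divide each timer length; the longest such is the gcd.
133 = 7 × 19
91 = 7 × 13
35 = 5 × 7
gcd(133, 91, 35) = 7.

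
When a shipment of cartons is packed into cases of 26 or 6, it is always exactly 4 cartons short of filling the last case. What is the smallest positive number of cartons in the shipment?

Being 4 short of a full case of size k means N ≡ −4 (mod k), i.e. N + 4 is a multiple of each size.
26 = 2 × 13
6 = 2 × 3
LCM(26, 6) = 2 × 3 × 13 = 78.
Smallest positive N is 78 − 4 = 74.

74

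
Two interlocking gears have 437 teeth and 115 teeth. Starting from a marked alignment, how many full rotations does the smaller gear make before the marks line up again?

They are all back at their starting positions together after one LCM of the periods.
437 = 19 × 23
115 = 5 × 23
LCM(437, 115) = 5 × 19 × 23 = 2185.
Rotations for period 115: 2185 / 115 = 19.

19 rotations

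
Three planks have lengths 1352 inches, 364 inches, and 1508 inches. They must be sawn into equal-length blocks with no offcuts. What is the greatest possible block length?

52 inches

This is the greatest common divisor of 1352, 364, and 1508.
1352 = 2^3 × 13^2
364 = 2^2 × 7 × 13
1508 = 2^2 × 13 × 29
gcd(1352, 364, 1508) = 2^2 × 13 = 52.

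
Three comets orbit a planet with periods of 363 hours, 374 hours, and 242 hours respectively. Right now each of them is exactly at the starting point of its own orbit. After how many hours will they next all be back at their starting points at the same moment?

They coincide at every common multiple of the periods; the first is the LCM.
363 = 3 × 11^2
374 = 2 × 11 × 17
242 = 2 × 11^2
LCM(363, 374, 242) = 2 × 3 × 11^2 × 17 = 12342.

12342 hours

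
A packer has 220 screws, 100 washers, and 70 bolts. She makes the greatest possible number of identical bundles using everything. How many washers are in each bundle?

Number of bundles = gcd(220, 100, 70).
220 = 2^2 × 5 × 11
100 = 2^2 × 5^2
70 = 2 × 5 × 7
gcd(220, 100, 70) = 2 × 5 = 10.
washers per bundle = 100 / 10 = 10.

10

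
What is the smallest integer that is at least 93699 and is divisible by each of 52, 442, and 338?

The integer must be a common multiple of 52, 442, and 338, so a multiple of their LCM.
52 = 2^2 × 13
442 = 2 × 13 × 17
338 = 2 × 13^2
LCM(52, 442, 338) = 2^2 × 13^2 × 17 = 11492.
Smallest multiple of 11492 that is ≥ 93699: ⌈93699/11492⌉ × 11492 = 9 × 11492 = 103428.

103428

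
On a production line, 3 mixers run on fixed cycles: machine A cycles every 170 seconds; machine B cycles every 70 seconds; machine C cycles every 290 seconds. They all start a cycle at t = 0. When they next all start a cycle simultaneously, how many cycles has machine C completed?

The first common completion time is the LCM of the periods.
170 = 2 × 5 × 17
70 = 2 × 5 × 7
290 = 2 × 5 × 29
LCM(170, 70, 290) = 2 × 5 × 7 × 17 × 29 = 34510.
Cycles for period 290: 34510 / 290 = 119.

119 cycles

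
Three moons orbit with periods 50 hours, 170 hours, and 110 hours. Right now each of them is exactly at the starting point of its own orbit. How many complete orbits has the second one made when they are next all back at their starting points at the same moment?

55 orbits

They are all back at their starting positions together after one LCM of the periods.
50 = 2 × 5^2
170 = 2 × 5 × 17
110 = 2 × 5 × 11
LCM(50, 170, 110) = 2 × 5^2 × 11 × 17 = 9350.
Orbits for period 170: 9350 / 170 = 55.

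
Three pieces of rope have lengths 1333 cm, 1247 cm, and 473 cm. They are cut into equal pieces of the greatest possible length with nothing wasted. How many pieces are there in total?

Piece length = gcd(1333, 1247, 473).
1333 = 31 × 43
1247 = 29 × 43
473 = 11 × 43
gcd(1333, 1247, 473) = 43.
Total pieces = 1333/43 + 1247/43 + 473/43 = 31 + 29 + 11 = 71.

71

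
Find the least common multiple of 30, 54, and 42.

1890

30 = 2 × 3 × 5
54 = 2 × 3^3
42 = 2 × 3 × 7
LCM(30, 54, 42) = 2 × 3^3 × 5 × 7 = 1890.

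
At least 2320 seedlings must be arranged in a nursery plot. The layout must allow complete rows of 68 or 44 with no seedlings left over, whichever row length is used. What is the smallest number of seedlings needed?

The number of seedlings must be a common multiple of 68 and 44, so a multiple of their LCM.
68 = 2^2 × 17
44 = 2^2 × 11
LCM(68, 44) = 2^2 × 11 × 17 = 748.
Smallest multiple of 748 that is ≥ 2320: ⌈2320/748⌉ × 748 = 4 × 748 = 2992.

2992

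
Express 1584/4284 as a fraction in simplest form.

1584 = 2^4 × 3^2 × 11
4284 = 2^2 × 3^2 × 7 × 17
gcd(1584, 4284) = 2^2 × 3^2 = 36.
Divide numerator and denominator by 36: 1584/4284 = 44/119.

44/119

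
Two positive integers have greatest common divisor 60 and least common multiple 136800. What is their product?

For any two positive integers, gcd × lcm = product = 60 × 136800 = 8208000.

8208000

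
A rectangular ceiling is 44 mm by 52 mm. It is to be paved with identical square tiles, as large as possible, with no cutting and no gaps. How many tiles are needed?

Tile side = gcd(44, 52).
44 = 2^2 × 11
52 = 2^2 × 13
gcd(44, 52) = 2^2 = 4.
Tiles: (44/4) × (52/4) = 11 × 13 = 143.

143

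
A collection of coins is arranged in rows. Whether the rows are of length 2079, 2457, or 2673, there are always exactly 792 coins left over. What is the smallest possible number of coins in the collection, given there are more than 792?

244035

N − 792 must be a common multiple of 2079, 2457, and 2673.
2079 = 3^3 × 7 × 11
2457 = 3^3 × 7 × 13
2673 = 3^5 × 11
LCM(2079, 2457, 2673) = 3^5 × 7 × 11 × 13 = 243243.
Smallest N > 792 is LCM + 792 = 243243 + 792 = 244035.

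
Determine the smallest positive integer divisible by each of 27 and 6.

27 = 3^3
6 = 2 × 3
LCM(27, 6) = 2 × 3^3 = 54.

54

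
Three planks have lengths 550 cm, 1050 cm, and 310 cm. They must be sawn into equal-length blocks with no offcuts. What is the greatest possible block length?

10 cm

This is the greatest common divisor of 550, 1050, and 310.
550 = 2 × 5^2 × 11
1050 = 2 × 3 × 5^2 × 7
310 = 2 × 5 × 31
gcd(550, 1050, 310) = 2 × 5 = 10.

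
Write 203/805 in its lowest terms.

29/115

203 = 7 × 29
805 = 5 × 7 × 23
gcd(203, 805) = 7.
Divide numerator and denominator by 7: 203/805 = 29/115.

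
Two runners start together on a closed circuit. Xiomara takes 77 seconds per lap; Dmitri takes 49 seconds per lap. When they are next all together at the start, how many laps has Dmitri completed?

The first common completion time is the LCM of the periods.
77 = 7 × 11
49 = 7^2
LCM(77, 49) = 7^2 × 11 = 539.
Laps for period 49: 539 / 49 = 11.

11 laps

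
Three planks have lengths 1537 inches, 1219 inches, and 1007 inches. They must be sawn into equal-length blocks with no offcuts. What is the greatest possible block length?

53 inches

This is the greatest common divisor of 1537, 1219, and 1007.
1537 = 29 × 53
1219 = 23 × 53
1007 = 19 × 53
gcd(1537, 1219, 1007) = 53.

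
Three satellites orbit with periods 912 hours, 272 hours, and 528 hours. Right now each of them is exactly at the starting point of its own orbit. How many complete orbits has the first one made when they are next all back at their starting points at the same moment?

187 orbits

All finish a whole number of cycles simultaneously at t = LCM of the periods.
912 = 2^4 × 3 × 19
272 = 2^4 × 17
528 = 2^4 × 3 × 11
LCM(912, 272, 528) = 2^4 × 3 × 11 × 17 × 19 = 170544.
Orbits for period 912: 170544 / 912 = 187.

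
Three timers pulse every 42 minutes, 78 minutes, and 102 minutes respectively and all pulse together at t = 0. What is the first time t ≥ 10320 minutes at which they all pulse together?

Joint pulses occur at multiples of LCM(42, 78, 102).
42 = 2 × 3 × 7
78 = 2 × 3 × 13
102 = 2 × 3 × 17
LCM(42, 78, 102) = 2 × 3 × 7 × 13 × 17 = 9282.
Smallest multiple of 9282 that is ≥ 10320: ⌈10320/9282⌉ × 9282 = 2 × 9282 = 18564.

18564 minutes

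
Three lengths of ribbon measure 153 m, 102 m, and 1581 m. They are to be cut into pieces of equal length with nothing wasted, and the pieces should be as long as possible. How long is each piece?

51 m

The greatest length dividing all of 153, 102, and 1581 is their gcd.
153 = 3^2 × 17
102 = 2 × 3 × 17
1581 = 3 × 17 × 31
gcd(153, 102, 1581) = 3 × 17 = 51.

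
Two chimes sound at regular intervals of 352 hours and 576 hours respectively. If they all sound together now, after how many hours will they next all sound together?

6336 hours

We need the least common multiple of the intervals.
352 = 2^5 × 11
576 = 2^6 × 3^2
LCM(352, 576) = 2^6 × 3^2 × 11 = 6336.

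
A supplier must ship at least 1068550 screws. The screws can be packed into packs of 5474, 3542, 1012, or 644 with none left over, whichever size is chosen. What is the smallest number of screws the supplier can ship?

1083852

The number of screws must be a common multiple of 5474, 3542, 1012, and 644, so a multiple of their LCM.
5474 = 2 × 7 × 17 × 23
3542 = 2 × 7 × 11 × 23
1012 = 2^2 × 11 × 23
644 = 2^2 × 7 × 23
LCM(5474, 3542, 1012, 644) = 2^2 × 7 × 11 × 17 × 23 = 120428.
Smallest multiple of 120428 that is ≥ 1068550: ⌈1068550/120428⌉ × 120428 = 9 × 120428 = 1083852.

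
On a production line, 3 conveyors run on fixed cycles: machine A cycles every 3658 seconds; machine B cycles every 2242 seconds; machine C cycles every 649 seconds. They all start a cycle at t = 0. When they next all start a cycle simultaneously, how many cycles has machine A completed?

209 cycles

They are all back at their starting positions together after one LCM of the periods.
3658 = 2 × 31 × 59
2242 = 2 × 19 × 59
649 = 11 × 59
LCM(3658, 2242, 649) = 2 × 11 × 19 × 31 × 59 = 764522.
Cycles for period 3658: 764522 / 3658 = 209.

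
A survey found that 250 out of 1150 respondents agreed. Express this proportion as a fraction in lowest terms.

250 = 2 × 5^3
1150 = 2 × 5^2 × 23
gcd(250, 1150) = 2 × 5^2 = 50.
Divide numerator and denominator by 50: 250/1150 = 5/23.

5/23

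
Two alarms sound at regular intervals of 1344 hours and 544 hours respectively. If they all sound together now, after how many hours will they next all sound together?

22848 hours

We need the least common multiple of the intervals.
1344 = 2^6 × 3 × 7
544 = 2^5 × 17
LCM(1344, 544) = 2^6 × 3 × 7 × 17 = 22848.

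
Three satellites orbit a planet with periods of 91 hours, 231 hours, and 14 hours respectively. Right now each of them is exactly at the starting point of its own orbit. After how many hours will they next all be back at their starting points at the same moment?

The first simultaneous occurrence is after LCM of the individual periods.
91 = 7 × 13
231 = 3 × 7 × 11
14 = 2 × 7
LCM(91, 231, 14) = 2 × 3 × 7 × 11 × 13 = 6006.

6006 hours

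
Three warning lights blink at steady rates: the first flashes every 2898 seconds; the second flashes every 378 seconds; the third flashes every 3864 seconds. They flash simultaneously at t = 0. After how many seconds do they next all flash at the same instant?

The first simultaneous occurrence is after LCM of the individual periods.
2898 = 2 × 3^2 × 7 × 23
378 = 2 × 3^3 × 7
3864 = 2^3 × 3 × 7 × 23
LCM(2898, 378, 3864) = 2^3 × 3^3 × 7 × 23 = 34776.

34776 seconds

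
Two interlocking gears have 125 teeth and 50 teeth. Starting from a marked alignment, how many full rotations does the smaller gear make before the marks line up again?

All finish a whole number of cycles simultaneously at t = LCM of the periods.
125 = 5^3
50 = 2 × 5^2
LCM(125, 50) = 2 × 5^3 = 250.
Rotations for period 50: 250 / 50 = 5.

5 rotations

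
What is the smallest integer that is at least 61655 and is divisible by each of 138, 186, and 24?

The integer must be a common multiple of 138, 186, and 24, so a multiple of their LCM.
138 = 2 × 3 × 23
186 = 2 × 3 × 31
24 = 2^3 × 3
LCM(138, 186, 24) = 2^3 × 3 × 23 × 31 = 17112.
Smallest multiple of 17112 that is ≥ 61655: ⌈61655/17112⌉ × 17112 = 4 × 17112 = 68448.

68448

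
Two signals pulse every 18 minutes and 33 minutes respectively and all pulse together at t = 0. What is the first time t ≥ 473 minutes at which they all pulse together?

594 minutes

Joint pulses occur at multiples of LCM(18, 33).
18 = 2 × 3^2
33 = 3 × 11
LCM(18, 33) = 2 × 3^2 × 11 = 198.
Smallest multiple of 198 that is ≥ 473: ⌈473/198⌉ × 198 = 3 × 198 = 594.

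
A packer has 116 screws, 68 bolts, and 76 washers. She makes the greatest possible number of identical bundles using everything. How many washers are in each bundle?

19

Number of bundles = gcd(116, 68, 76).
116 = 2^2 × 29
68 = 2^2 × 17
76 = 2^2 × 19
gcd(116, 68, 76) = 2^2 = 4.
washers per bundle = 76 / 4 = 19.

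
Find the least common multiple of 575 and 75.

1725

575 = 5^2 × 23
75 = 3 × 5^2
LCM(575, 75) = 3 × 5^2 × 23 = 1725.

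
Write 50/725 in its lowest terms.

50 = 2 × 5^2
725 = 5^2 × 29
gcd(50, 725) = 5^2 = 25.
Divide numerator and denominator by 25: 50/725 = 2/29.

2/29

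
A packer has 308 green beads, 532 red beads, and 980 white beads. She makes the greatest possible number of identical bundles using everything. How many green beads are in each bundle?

Number of bundles = gcd(308, 532, 980).
308 = 2^2 × 7 × 11
532 = 2^2 × 7 × 19
980 = 2^2 × 5 × 7^2
gcd(308, 532, 980) = 2^2 × 7 = 28.
green beads per bundle = 308 / 28 = 11.

11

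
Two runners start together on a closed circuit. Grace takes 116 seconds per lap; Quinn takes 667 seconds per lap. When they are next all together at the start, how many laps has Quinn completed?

4 laps

All finish a whole number of cycles simultaneously at t = LCM of the periods.
116 = 2^2 × 29
667 = 23 × 29
LCM(116, 667) = 2^2 × 23 × 29 = 2668.
Laps for period 667: 2668 / 667 = 4.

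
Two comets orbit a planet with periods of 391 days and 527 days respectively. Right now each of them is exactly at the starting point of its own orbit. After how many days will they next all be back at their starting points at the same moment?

We need the least common multiple of the intervals.
391 = 17 × 23
527 = 17 × 31
LCM(391, 527) = 17 × 23 × 31 = 12121.

12121 days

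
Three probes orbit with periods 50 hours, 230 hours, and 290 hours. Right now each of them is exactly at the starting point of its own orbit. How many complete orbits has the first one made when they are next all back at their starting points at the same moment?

They are all back at their starting positions together after one LCM of the periods.
50 = 2 × 5^2
230 = 2 × 5 × 23
290 = 2 × 5 × 29
LCM(50, 230, 290) = 2 × 5^2 × 23 × 29 = 33350.
Orbits for period 50: 33350 / 50 = 667.

667 orbits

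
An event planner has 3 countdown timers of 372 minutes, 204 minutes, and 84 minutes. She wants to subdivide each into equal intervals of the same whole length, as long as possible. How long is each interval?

The interval must divide each timer length; the longest such is the gcd.
372 = 2^2 × 3 × 31
204 = 2^2 × 3 × 17
84 = 2^2 × 3 × 7
gcd(372, 204, 84) = 2^2 × 3 = 12.

12 minutes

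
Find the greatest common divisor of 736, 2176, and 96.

736 = 2^5 × 23
2176 = 2^7 × 17
96 = 2^5 × 3
gcd(736, 2176, 96) = 2^5 = 32.

32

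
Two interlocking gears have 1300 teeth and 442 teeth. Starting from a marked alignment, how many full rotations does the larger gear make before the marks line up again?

17 rotations

The first common completion time is the LCM of the periods.
1300 = 2^2 × 5^2 × 13
442 = 2 × 13 × 17
LCM(1300, 442) = 2^2 × 5^2 × 13 × 17 = 22100.
Rotations for period 1300: 22100 / 1300 = 17.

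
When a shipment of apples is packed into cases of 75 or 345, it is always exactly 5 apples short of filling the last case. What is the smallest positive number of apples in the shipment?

1720

Being 5 short of a full case of size k means N ≡ −5 (mod k), i.e. N + 5 is a multiple of each size.
75 = 3 × 5^2
345 = 3 × 5 × 23
LCM(75, 345) = 3 × 5^2 × 23 = 1725.
Smallest positive N is 1725 − 5 = 1720.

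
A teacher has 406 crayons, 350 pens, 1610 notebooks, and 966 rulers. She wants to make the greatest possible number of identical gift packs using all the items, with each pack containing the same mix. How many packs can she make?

The pack count must divide each quantity, so the greatest is gcd(406, 350, 1610, 966).
406 = 2 × 7 × 29
350 = 2 × 5^2 × 7
1610 = 2 × 5 × 7 × 23
966 = 2 × 3 × 7 × 23
gcd(406, 350, 1610, 966) = 2 × 7 = 14.

14 packs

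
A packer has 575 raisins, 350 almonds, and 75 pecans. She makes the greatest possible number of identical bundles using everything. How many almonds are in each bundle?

Number of bundles = gcd(575, 350, 75).
575 = 5^2 × 23
350 = 2 × 5^2 × 7
75 = 3 × 5^2
gcd(575, 350, 75) = 5^2 = 25.
almonds per bundle = 350 / 25 = 14.

14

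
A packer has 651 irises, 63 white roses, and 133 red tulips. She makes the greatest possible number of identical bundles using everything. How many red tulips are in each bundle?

19

Number of bundles = gcd(651, 63, 133).
651 = 3 × 7 × 31
63 = 3^2 × 7
133 = 7 × 19
gcd(651, 63, 133) = 7.
red tulips per bundle = 133 / 7 = 19.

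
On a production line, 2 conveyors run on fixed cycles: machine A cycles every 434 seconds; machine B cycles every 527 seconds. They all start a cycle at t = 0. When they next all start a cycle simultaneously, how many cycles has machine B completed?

They are all back at their starting positions together after one LCM of the periods.
434 = 2 × 7 × 31
527 = 17 × 31
LCM(434, 527) = 2 × 7 × 17 × 31 = 7378.
Cycles for period 527: 7378 / 527 = 14.

14 cycles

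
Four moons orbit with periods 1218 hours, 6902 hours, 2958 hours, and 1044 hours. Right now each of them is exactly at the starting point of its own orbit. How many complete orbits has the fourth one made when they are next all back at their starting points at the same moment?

They are all back at their starting positions together after one LCM of the periods.
1218 = 2 × 3 × 7 × 29
6902 = 2 × 7 × 17 × 29
2958 = 2 × 3 × 17 × 29
1044 = 2^2 × 3^2 × 29
LCM(1218, 6902, 2958, 1044) = 2^2 × 3^2 × 7 × 17 × 29 = 124236.
Orbits for period 1044: 124236 / 1044 = 119.

119 orbits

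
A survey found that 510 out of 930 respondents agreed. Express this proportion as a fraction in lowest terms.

17/31

510 = 2 × 3 × 5 × 17
930 = 2 × 3 × 5 × 31
gcd(510, 930) = 2 × 3 × 5 = 30.
Divide numerator and denominator by 30: 510/930 = 17/31.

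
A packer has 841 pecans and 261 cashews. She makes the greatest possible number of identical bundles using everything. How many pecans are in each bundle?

29

Number of bundles = gcd(841, 261).
841 = 29^2
261 = 3^2 × 29
gcd(841, 261) = 29.
pecans per bundle = 841 / 29 = 29.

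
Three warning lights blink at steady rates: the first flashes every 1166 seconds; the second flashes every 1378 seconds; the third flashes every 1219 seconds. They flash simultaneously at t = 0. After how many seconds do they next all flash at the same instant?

They coincide at every common multiple of the periods; the first is the LCM.
1166 = 2 × 11 × 53
1378 = 2 × 13 × 53
1219 = 23 × 53
LCM(1166, 1378, 1219) = 2 × 11 × 13 × 23 × 53 = 348634.

348634 seconds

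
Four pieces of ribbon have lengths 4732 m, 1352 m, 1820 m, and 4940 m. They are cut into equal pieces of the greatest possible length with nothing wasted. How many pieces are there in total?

Piece length = gcd(4732, 1352, 1820, 4940).
4732 = 2^2 × 7 × 13^2
1352 = 2^3 × 13^2
1820 = 2^2 × 5 × 7 × 13
4940 = 2^2 × 5 × 13 × 19
gcd(4732, 1352, 1820, 4940) = 2^2 × 13 = 52.
Total pieces = 4732/52 + 1352/52 + 1820/52 + 4940/52 = 91 + 26 + 35 + 95 = 247.

247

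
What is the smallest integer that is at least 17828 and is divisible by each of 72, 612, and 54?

The integer must be a common multiple of 72, 612, and 54, so a multiple of their LCM.
72 = 2^3 × 3^2
612 = 2^2 × 3^2 × 17
54 = 2 × 3^3
LCM(72, 612, 54) = 2^3 × 3^3 × 17 = 3672.
Smallest multiple of 3672 that is ≥ 17828: ⌈17828/3672⌉ × 3672 = 5 × 3672 = 18360.

18360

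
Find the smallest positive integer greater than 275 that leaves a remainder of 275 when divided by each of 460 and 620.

N − 275 must be a common multiple of 460 and 620.
460 = 2^2 × 5 × 23
620 = 2^2 × 5 × 31
LCM(460, 620) = 2^2 × 5 × 23 × 31 = 14260.
Smallest N > 275 is LCM + 275 = 14260 + 275 = 14535.

14535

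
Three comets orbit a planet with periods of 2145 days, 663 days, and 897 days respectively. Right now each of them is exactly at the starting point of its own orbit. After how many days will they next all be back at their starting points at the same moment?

We need the least common multiple of the intervals.
2145 = 3 × 5 × 11 × 13
663 = 3 × 13 × 17
897 = 3 × 13 × 23
LCM(2145, 663, 897) = 3 × 5 × 11 × 13 × 17 × 23 = 838695.

838695 days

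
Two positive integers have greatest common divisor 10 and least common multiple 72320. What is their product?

For any two positive integers, gcd × lcm = product = 10 × 72320 = 723200.

723200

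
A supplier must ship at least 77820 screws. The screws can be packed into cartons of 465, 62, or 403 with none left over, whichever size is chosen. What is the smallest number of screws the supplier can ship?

The number of screws must be a common multiple of 465, 62, and 403, so a multiple of their LCM.
465 = 3 × 5 × 31
62 = 2 × 31
403 = 13 × 31
LCM(465, 62, 403) = 2 × 3 × 5 × 13 × 31 = 12090.
Smallest multiple of 12090 that is ≥ 77820: ⌈77820/12090⌉ × 12090 = 7 × 12090 = 84630.

84630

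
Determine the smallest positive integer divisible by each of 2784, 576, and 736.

2784 = 2^5 × 3 × 29
576 = 2^6 × 3^2
736 = 2^5 × 23
LCM(2784, 576, 736) = 2^6 × 3^2 × 23 × 29 = 384192.

384192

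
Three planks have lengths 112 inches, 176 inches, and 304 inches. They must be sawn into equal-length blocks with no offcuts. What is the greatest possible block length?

16 inches

The block length must divide every plank, so the greatest is gcd(112, 176, 304).
112 = 2^4 × 7
176 = 2^4 × 11
304 = 2^4 × 19
gcd(112, 176, 304) = 2^4 = 16.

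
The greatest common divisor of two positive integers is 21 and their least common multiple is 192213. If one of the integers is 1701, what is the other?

2373

For two integers, gcd × lcm = product, so the other is (21 × 192213) / 1701 = 4036473 / 1701 = 2373.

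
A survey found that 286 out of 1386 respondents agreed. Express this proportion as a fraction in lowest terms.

286 = 2 × 11 × 13
1386 = 2 × 3^2 × 7 × 11
gcd(286, 1386) = 2 × 11 = 22.
Divide numerator and denominator by 22: 286/1386 = 13/63.

13/63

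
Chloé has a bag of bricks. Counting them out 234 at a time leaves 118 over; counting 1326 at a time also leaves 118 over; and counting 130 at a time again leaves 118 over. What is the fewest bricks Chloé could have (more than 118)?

N − 118 must be a common multiple of 234, 1326, and 130.
234 = 2 × 3^2 × 13
1326 = 2 × 3 × 13 × 17
130 = 2 × 5 × 13
LCM(234, 1326, 130) = 2 × 3^2 × 5 × 13 × 17 = 19890.
Smallest N > 118 is LCM + 118 = 19890 + 118 = 20008.

20008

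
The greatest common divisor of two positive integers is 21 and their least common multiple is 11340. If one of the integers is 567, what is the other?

420

For two integers, gcd × lcm = product, so the other is (21 × 11340) / 567 = 238140 / 567 = 420.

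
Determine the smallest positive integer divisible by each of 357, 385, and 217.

357 = 3 × 7 × 17
385 = 5 × 7 × 11
217 = 7 × 31
LCM(357, 385, 217) = 3 × 5 × 7 × 11 × 17 × 31 = 608685.

608685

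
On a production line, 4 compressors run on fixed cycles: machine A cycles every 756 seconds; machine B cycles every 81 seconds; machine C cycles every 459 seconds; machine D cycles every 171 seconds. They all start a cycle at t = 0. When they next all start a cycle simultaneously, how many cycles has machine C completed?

They are all back at their starting positions together after one LCM of the periods.
756 = 2^2 × 3^3 × 7
81 = 3^4
459 = 3^3 × 17
171 = 3^2 × 19
LCM(756, 81, 459, 171) = 2^2 × 3^4 × 7 × 17 × 19 = 732564.
Cycles for period 459: 732564 / 459 = 1596.

1596 cycles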